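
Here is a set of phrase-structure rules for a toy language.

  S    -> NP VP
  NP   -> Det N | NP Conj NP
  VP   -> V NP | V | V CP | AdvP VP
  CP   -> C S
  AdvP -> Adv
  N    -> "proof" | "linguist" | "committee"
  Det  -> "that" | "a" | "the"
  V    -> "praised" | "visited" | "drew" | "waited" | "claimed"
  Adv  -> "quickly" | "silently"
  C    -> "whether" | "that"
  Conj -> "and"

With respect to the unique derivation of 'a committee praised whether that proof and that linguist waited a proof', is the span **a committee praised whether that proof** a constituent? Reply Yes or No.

[S [NP [Det a] [N committee]] [VP [V praised] [CP [C whether] [S [NP [NP [Det that] [N proof]] [Conj and] [NP [Det that] [N linguist]]] [VP [V waited] [NP [Det a] [N proof]]]]]]]
The smallest constituent containing 'a committee praised whether that proof' is the S spanning 'a committee praised whether that proof and that linguist waited a proof'; no single node in the tree dominates exactly the given words.

No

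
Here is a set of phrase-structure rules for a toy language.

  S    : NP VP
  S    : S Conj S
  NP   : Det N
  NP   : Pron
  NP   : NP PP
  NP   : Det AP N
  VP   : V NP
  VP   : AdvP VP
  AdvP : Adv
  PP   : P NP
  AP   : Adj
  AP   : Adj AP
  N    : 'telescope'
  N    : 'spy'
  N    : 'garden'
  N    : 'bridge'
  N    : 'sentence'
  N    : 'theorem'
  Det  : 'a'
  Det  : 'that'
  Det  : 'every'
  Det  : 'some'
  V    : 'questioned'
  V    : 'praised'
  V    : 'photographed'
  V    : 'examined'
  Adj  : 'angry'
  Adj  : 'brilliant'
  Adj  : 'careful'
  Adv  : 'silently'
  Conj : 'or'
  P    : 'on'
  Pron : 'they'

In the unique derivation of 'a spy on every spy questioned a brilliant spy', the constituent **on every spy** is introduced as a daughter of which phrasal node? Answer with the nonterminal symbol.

[S [NP [NP [Det a] [N spy]] [PP [P on] [NP [Det every] [N spy]]]] [VP [V questioned] [NP [Det a] [AP [Adj brilliant]] [N spy]]]]
The span 'on every spy' is the PP node built by PP → P NP.
Its mother is the NP built by NP → NP PP.

NP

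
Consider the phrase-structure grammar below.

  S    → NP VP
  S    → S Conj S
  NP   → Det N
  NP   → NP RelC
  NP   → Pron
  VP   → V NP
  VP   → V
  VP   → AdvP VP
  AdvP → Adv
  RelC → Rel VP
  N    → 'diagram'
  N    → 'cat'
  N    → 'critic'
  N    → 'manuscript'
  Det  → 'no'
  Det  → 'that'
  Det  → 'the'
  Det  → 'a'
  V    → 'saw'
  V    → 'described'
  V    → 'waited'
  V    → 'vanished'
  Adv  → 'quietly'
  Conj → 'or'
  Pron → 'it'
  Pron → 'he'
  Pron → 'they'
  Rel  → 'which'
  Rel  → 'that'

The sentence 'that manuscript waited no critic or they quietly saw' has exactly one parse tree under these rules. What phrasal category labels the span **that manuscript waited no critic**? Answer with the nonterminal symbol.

S

[S [S [NP [Det that] [N manuscript]] [VP [V waited] [NP [Det no] [N critic]]]] [Conj or] [S [NP [Pron they]] [VP [AdvP [Adv quietly]] [VP [V saw]]]]]
The span 'that manuscript waited no critic' is the S node built by S → NP VP.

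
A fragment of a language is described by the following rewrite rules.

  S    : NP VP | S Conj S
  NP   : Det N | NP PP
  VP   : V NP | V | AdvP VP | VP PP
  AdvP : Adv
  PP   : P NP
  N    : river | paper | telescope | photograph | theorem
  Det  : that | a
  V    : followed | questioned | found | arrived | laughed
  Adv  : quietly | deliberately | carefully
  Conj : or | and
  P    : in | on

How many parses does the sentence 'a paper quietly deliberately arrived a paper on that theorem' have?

4

Two of the 4 distinct bracketings:
[S [NP [Det a] [N paper]] [VP [AdvP [Adv quietly]] [VP [AdvP [Adv deliberately]] [VP [V arrived] [NP [NP [Det a] [N paper]] [PP [P on] [NP [Det that] [N theorem]]]]]]]]
[S [NP [Det a] [N paper]] [VP [AdvP [Adv quietly]] [VP [AdvP [Adv deliberately]] [VP [VP [V arrived] [NP [Det a] [N paper]]] [PP [P on] [NP [Det that] [N theorem]]]]]]]
The difference turns on whether NP → NP PP is used at the relevant span, versus an alternative expansion of NP.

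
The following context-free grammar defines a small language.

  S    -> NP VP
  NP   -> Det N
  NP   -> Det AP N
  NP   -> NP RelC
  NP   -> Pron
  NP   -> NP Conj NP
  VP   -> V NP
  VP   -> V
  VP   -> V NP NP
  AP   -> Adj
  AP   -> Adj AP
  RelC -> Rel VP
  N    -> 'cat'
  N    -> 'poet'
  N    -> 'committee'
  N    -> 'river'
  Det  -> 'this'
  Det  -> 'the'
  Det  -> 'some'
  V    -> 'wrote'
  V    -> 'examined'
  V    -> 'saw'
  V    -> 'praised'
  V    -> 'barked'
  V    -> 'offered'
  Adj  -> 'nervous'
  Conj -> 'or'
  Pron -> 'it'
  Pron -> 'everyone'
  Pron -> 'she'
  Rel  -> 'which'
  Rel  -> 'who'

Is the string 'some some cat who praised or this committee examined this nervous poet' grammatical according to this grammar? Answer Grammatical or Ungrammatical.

Ungrammatical

A Det word can never sit immediately before a Det word in any string this grammar generates, so the substring 'some some' rules out a derivation.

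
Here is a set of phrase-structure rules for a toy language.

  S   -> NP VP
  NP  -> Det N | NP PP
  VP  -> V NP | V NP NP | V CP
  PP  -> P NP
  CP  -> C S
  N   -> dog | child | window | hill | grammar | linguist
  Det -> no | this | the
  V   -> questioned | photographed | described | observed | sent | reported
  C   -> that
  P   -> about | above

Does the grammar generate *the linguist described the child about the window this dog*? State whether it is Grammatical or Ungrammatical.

Grammatical

[S [NP [Det the] [N linguist]] [VP [V described] [NP [NP [Det the] [N child]] [PP [P about] [NP [Det the] [N window]]]] [NP [Det this] [N dog]]]]
Every word is introduced by a lexical rule and the phrasal rules combine the resulting categories into a single S.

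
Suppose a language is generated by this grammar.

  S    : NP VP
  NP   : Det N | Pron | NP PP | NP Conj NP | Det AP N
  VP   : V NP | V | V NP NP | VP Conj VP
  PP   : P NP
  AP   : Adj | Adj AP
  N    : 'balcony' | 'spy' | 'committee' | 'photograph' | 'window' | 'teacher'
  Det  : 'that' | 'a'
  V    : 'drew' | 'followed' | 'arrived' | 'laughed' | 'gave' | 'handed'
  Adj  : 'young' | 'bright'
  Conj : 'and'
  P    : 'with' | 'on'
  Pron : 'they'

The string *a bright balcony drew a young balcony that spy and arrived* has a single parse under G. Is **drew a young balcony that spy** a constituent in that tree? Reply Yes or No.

[S [NP [Det a] [AP [Adj bright]] [N balcony]] [VP [VP [V drew] [NP [Det a] [AP [Adj young]] [N balcony]] [NP [Det that] [N spy]]] [Conj and] [VP [V arrived]]]]
The words 'drew a young balcony that spy' are exhaustively dominated by a single VP node (built by VP → V NP NP), so they form a constituent.

Yes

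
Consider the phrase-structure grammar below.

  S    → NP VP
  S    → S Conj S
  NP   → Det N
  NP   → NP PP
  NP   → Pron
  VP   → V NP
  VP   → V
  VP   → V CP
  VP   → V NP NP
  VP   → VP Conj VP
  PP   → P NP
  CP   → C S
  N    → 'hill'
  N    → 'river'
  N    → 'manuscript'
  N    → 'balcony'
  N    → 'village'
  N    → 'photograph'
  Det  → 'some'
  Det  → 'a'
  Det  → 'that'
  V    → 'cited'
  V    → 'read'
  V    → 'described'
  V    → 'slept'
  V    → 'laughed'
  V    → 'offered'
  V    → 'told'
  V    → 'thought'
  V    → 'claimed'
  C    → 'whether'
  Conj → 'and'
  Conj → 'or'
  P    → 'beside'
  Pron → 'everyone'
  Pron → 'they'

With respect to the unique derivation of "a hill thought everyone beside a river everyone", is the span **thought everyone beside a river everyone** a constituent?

Yes

[S [NP [Det a] [N hill]] [VP [V thought] [NP [NP [Pron everyone]] [PP [P beside] [NP [Det a] [N river]]]] [NP [Pron everyone]]]]
The words 'thought everyone beside a river everyone' are exhaustively dominated by a single VP node (built by VP → V NP NP), so they form a constituent.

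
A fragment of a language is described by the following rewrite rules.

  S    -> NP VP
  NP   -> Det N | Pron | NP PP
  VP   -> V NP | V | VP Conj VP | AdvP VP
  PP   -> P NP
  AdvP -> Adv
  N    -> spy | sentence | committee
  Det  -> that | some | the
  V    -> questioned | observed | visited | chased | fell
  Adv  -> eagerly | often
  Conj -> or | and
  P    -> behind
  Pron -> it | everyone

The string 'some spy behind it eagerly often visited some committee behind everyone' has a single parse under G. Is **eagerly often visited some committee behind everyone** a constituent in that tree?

Yes

[S [NP [NP [Det some] [N spy]] [PP [P behind] [NP [Pron it]]]] [VP [AdvP [Adv eagerly]] [VP [AdvP [Adv often]] [VP [V visited] [NP [NP [Det some] [N committee]] [PP [P behind] [NP [Pron everyone]]]]]]]]
The words 'eagerly often visited some committee behind everyone' are exhaustively dominated by a single VP node (built by VP → AdvP VP), so they form a constituent.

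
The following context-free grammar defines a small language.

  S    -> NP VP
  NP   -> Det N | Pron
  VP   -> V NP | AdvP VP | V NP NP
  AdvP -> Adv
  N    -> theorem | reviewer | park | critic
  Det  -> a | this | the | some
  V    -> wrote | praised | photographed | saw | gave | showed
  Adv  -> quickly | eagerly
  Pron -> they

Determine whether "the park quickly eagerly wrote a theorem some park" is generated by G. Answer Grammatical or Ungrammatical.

Grammatical

S
  NP
    Det: the
    N: park
  VP
    AdvP
      Adv: quickly
    VP
      AdvP
        Adv: eagerly
      VP
        V: wrote
        NP
          Det: a
          N: theorem
        NP
          Det: some
          N: park
Every word is introduced by a lexical rule and the phrasal rules combine the resulting categories into a single S.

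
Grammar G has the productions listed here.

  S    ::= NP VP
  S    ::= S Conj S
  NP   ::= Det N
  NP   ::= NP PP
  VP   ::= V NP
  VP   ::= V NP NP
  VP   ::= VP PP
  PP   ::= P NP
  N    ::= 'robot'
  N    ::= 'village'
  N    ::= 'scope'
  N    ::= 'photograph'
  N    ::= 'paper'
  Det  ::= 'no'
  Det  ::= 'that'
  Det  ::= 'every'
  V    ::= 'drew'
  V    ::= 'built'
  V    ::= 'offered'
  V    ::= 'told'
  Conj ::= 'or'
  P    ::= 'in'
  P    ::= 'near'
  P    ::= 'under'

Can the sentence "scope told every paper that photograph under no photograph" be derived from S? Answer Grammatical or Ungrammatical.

For S → NP VP, no prefix of the string parses as an NP. The alternative S rule S → S Conj S likewise has no satisfying split.

Ungrammatical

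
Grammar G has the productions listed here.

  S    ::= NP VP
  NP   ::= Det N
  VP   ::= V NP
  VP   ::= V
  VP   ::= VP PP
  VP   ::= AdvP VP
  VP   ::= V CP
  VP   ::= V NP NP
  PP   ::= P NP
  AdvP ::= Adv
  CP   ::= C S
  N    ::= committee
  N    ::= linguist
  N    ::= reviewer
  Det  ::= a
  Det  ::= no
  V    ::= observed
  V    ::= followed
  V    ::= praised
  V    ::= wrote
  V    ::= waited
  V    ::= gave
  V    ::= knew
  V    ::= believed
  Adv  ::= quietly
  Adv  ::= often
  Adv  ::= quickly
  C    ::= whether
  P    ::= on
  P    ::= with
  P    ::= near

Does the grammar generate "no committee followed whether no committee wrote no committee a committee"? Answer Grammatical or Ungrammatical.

S
  NP
    Det: no
    N: committee
  VP
    V: followed
    CP
      C: whether
      S
        NP
          Det: no
          N: committee
        VP
          V: wrote
          NP
            Det: no
            N: committee
          NP
            Det: a
            N: committee
The bracketing above is licensed at every node by one of the given productions, with S at the root.

Grammatical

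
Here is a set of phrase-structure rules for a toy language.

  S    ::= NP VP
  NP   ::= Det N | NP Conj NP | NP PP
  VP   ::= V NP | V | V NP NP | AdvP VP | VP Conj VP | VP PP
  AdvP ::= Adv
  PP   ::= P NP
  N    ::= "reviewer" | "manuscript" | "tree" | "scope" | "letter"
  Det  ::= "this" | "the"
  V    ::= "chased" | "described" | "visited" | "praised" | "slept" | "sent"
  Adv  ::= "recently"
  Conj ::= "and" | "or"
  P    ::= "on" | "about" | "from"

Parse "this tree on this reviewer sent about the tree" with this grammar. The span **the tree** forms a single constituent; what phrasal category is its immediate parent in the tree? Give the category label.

PP

S
  NP
    NP
      Det: this
      N: tree
    PP
      P: on
      NP
        Det: this
        N: reviewer
  VP
    VP
      V: sent
    PP
      P: about
      NP
        Det: the
        N: tree
The span 'the tree' is the NP node built by NP → Det N.
Its mother is the PP built by PP → P NP.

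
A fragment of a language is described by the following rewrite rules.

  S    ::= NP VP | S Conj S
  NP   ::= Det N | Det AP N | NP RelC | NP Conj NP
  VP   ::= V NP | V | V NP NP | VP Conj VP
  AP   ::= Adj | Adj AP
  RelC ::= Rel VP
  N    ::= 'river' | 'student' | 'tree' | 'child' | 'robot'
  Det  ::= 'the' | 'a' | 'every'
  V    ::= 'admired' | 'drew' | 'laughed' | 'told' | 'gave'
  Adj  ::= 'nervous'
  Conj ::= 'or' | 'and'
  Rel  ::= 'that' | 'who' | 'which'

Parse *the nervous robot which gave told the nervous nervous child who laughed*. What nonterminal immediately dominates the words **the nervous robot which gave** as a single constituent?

[S [NP [NP [Det the] [AP [Adj nervous]] [N robot]] [RelC [Rel which] [VP [V gave]]]] [VP [V told] [NP [NP [Det the] [AP [Adj nervous] [AP [Adj nervous]]] [N child]] [RelC [Rel who] [VP [V laughed]]]]]]
The span 'the nervous robot which gave' is the NP node built by NP → NP RelC.

NP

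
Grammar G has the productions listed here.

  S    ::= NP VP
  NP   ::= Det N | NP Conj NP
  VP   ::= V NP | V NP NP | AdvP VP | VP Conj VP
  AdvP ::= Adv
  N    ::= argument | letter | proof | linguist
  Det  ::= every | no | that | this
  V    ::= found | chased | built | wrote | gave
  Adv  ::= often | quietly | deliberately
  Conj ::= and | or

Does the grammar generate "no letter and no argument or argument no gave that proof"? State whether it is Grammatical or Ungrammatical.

A Conj word can never sit immediately before an N word in any string this grammar generates, so the substring 'or argument' rules out a derivation.

Ungrammatical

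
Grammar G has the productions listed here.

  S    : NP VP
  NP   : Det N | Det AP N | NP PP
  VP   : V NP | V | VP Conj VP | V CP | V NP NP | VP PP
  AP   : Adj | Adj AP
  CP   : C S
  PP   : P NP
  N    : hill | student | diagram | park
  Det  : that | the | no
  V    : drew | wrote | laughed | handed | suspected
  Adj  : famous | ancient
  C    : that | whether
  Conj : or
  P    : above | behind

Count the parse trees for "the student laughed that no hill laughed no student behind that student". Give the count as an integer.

3

Two of the 3 distinct bracketings:
[S [NP [Det the] [N student]] [VP [V laughed] [CP [C that] [S [NP [Det no] [N hill]] [VP [V laughed] [NP [NP [Det no] [N student]] [PP [P behind] [NP [Det that] [N student]]]]]]]]]
[S [NP [Det the] [N student]] [VP [V laughed] [CP [C that] [S [NP [Det no] [N hill]] [VP [VP [V laughed] [NP [Det no] [N student]]] [PP [P behind] [NP [Det that] [N student]]]]]]]]
The difference turns on whether NP → NP PP is used at the relevant span, versus an alternative expansion of NP.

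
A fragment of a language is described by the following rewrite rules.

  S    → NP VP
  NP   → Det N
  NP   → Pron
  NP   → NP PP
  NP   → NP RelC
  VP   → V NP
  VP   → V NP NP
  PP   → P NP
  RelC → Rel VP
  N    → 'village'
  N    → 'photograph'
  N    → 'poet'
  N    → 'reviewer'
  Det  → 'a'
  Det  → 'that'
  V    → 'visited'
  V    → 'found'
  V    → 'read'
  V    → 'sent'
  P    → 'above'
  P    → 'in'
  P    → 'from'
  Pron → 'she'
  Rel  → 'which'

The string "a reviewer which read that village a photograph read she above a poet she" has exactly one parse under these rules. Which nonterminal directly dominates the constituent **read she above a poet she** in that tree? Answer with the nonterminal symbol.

[S [NP [NP [Det a] [N reviewer]] [RelC [Rel which] [VP [V read] [NP [Det that] [N village]] [NP [Det a] [N photograph]]]]] [VP [V read] [NP [NP [Pron she]] [PP [P above] [NP [Det a] [N poet]]]] [NP [Pron she]]]]
The span 'read she above a poet she' is the VP node built by VP → V NP NP.
Its mother is the S built by S → NP VP.

S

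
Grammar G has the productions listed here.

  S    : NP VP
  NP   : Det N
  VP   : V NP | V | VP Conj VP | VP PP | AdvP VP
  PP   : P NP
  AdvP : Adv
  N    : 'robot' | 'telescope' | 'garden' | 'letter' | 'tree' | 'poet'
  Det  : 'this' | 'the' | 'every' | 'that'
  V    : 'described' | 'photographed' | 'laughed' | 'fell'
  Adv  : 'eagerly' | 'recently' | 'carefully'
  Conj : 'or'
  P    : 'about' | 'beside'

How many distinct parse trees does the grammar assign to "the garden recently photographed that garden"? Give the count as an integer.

1

[S [NP [Det the] [N garden]] [VP [AdvP [Adv recently]] [VP [V photographed] [NP [Det that] [N garden]]]]]
No rule offers an alternative attachment or grouping for any span, so this is the only derivation.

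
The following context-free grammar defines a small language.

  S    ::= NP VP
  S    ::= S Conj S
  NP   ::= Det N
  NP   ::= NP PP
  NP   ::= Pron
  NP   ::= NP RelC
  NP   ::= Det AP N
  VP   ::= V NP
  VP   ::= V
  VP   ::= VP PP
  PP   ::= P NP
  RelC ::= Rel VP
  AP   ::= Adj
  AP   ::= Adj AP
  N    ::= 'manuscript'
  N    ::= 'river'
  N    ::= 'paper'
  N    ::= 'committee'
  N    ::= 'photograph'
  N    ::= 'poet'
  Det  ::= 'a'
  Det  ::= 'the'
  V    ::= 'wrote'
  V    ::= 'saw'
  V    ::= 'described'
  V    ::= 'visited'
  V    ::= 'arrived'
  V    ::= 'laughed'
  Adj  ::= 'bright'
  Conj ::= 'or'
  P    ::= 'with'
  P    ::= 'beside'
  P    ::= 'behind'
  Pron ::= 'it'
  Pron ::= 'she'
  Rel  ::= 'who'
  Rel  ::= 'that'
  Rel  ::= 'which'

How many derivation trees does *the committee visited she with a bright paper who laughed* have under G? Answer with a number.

3

Two of the 3 distinct bracketings:
[S [NP [Det the] [N committee]] [VP [V visited] [NP [NP [Pron she]] [PP [P with] [NP [NP [Det a] [AP [Adj bright]] [N paper]] [RelC [Rel who] [VP [V laughed]]]]]]]]
[S [NP [Det the] [N committee]] [VP [V visited] [NP [NP [NP [Pron she]] [PP [P with] [NP [Det a] [AP [Adj bright]] [N paper]]]] [RelC [Rel who] [VP [V laughed]]]]]]
The trees differ in how a recursive rule is bracketed over the same span.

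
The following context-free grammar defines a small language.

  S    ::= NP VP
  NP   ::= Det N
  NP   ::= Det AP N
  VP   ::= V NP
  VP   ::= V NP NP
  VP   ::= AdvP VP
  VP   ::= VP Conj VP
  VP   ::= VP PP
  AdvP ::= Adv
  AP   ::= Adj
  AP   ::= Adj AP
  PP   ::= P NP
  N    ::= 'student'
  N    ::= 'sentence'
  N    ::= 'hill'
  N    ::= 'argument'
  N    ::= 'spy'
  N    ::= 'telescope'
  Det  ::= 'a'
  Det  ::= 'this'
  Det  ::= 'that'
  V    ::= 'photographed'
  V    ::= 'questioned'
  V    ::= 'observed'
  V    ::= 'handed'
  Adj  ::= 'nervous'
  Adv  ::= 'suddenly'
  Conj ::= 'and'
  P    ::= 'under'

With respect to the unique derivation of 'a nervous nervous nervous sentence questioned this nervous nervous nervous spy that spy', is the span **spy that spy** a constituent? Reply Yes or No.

[S [NP [Det a] [AP [Adj nervous] [AP [Adj nervous] [AP [Adj nervous]]]] [N sentence]] [VP [V questioned] [NP [Det this] [AP [Adj nervous] [AP [Adj nervous] [AP [Adj nervous]]]] [N spy]] [NP [Det that] [N spy]]]]
The smallest constituent containing 'spy that spy' is the VP spanning 'questioned this nervous nervous nervous spy that spy'; no single node in the tree dominates exactly the given words.

No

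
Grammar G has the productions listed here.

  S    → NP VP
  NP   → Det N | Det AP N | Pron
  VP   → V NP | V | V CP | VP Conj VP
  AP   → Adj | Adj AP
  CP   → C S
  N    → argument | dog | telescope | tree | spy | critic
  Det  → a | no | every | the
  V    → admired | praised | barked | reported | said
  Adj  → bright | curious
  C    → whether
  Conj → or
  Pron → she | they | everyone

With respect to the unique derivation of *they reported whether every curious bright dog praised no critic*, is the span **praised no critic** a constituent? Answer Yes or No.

[S [NP [Pron they]] [VP [V reported] [CP [C whether] [S [NP [Det every] [AP [Adj curious] [AP [Adj bright]]] [N dog]] [VP [V praised] [NP [Det no] [N critic]]]]]]]
The words 'praised no critic' are exhaustively dominated by a single VP node (built by VP → V NP), so they form a constituent.

Yes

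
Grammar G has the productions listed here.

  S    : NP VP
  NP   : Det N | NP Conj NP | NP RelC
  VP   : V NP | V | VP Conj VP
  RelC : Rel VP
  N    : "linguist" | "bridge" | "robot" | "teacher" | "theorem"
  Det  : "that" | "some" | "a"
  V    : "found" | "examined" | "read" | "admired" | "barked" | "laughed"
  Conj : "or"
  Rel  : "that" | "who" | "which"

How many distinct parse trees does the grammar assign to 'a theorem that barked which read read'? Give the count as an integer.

1

[S [NP [NP [NP [Det a] [N theorem]] [RelC [Rel that] [VP [V barked]]]] [RelC [Rel which] [VP [V read]]]] [VP [V read]]]
No rule offers an alternative attachment or grouping for any span, so this is the only derivation.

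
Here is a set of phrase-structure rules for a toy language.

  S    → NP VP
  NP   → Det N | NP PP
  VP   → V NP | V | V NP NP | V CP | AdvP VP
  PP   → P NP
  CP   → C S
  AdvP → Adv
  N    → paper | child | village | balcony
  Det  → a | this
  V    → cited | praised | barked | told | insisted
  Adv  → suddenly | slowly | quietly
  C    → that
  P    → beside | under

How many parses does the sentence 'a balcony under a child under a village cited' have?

The two bracketings:
[S [NP [NP [Det a] [N balcony]] [PP [P under] [NP [NP [Det a] [N child]] [PP [P under] [NP [Det a] [N village]]]]]] [VP [V cited]]]
[S [NP [NP [NP [Det a] [N balcony]] [PP [P under] [NP [Det a] [N child]]]] [PP [P under] [NP [Det a] [N village]]]] [VP [V cited]]]
The trees differ in how a recursive rule is bracketed over the same span.

2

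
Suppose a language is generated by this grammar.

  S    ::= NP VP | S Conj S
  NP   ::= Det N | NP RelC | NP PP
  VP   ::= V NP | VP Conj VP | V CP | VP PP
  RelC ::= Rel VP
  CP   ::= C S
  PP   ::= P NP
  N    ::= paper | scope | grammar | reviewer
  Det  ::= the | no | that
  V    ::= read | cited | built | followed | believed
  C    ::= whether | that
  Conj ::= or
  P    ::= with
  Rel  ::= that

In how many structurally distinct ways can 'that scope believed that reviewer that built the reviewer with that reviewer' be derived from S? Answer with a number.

Two of the 4 distinct bracketings:
[S [NP [Det that] [N scope]] [VP [V believed] [NP [NP [Det that] [N reviewer]] [RelC [Rel that] [VP [V built] [NP [NP [Det the] [N reviewer]] [PP [P with] [NP [Det that] [N reviewer]]]]]]]]]
[S [NP [Det that] [N scope]] [VP [V believed] [NP [NP [Det that] [N reviewer]] [RelC [Rel that] [VP [VP [V built] [NP [Det the] [N reviewer]]] [PP [P with] [NP [Det that] [N reviewer]]]]]]]]
The difference turns on whether NP → NP PP is used at the relevant span, versus an alternative expansion of NP.

4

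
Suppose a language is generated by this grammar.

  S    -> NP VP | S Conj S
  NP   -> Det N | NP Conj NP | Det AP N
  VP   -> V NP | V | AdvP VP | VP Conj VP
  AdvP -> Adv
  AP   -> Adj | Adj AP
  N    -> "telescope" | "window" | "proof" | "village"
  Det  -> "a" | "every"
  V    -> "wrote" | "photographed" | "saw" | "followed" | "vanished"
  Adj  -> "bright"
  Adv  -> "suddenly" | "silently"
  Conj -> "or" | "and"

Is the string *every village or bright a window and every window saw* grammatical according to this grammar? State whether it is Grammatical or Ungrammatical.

Ungrammatical

A Conj word can never sit immediately before an Adj word in any string this grammar generates, so the substring 'or bright' rules out a derivation.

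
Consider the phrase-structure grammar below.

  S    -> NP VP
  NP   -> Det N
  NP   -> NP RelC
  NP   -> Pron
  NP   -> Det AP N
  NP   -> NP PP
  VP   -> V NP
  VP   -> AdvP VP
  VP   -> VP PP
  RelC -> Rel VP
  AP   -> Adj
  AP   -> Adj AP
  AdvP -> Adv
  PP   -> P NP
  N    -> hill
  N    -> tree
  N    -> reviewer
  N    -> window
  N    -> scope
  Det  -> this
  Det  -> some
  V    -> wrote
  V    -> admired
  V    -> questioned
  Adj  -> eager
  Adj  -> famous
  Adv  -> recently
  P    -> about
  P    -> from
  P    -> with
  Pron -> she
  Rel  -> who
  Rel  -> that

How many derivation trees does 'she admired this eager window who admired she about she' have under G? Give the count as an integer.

4

Two of the 4 distinct bracketings:
[S [NP [Pron she]] [VP [V admired] [NP [NP [Det this] [AP [Adj eager]] [N window]] [RelC [Rel who] [VP [V admired] [NP [NP [Pron she]] [PP [P about] [NP [Pron she]]]]]]]]]
[S [NP [Pron she]] [VP [V admired] [NP [NP [Det this] [AP [Adj eager]] [N window]] [RelC [Rel who] [VP [VP [V admired] [NP [Pron she]]] [PP [P about] [NP [Pron she]]]]]]]]
The difference turns on whether NP → NP PP is used at the relevant span, versus an alternative expansion of NP.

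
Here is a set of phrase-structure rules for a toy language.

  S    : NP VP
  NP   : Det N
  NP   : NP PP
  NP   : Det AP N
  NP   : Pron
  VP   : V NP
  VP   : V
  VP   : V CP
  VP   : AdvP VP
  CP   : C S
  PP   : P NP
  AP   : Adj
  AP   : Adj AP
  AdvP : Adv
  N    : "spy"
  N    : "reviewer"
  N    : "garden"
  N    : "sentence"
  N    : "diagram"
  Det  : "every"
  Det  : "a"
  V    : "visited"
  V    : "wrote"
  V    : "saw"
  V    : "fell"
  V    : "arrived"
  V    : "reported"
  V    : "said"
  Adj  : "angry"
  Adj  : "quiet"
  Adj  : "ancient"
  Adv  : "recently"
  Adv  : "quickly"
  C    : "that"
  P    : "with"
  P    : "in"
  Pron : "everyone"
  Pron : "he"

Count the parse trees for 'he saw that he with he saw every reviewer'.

1

[S [NP [Pron he]] [VP [V saw] [CP [C that] [S [NP [NP [Pron he]] [PP [P with] [NP [Pron he]]]] [VP [V saw] [NP [Det every] [N reviewer]]]]]]]
No rule offers an alternative attachment or grouping for any span, so this is the only derivation.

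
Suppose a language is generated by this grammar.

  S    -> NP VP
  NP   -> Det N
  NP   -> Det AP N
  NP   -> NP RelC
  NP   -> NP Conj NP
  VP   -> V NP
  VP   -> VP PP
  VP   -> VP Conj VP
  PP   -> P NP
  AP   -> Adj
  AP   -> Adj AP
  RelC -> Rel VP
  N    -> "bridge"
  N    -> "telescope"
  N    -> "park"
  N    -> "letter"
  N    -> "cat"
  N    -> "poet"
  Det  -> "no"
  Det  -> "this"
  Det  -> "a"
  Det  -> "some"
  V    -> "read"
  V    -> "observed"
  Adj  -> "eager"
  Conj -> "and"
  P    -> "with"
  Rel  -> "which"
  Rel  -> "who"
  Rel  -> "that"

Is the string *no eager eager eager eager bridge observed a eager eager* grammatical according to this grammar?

Ungrammatical

For S → NP VP, the only prefix that parses as NP is 'no eager eager eager eager bridge', but the remainder 'observed a eager eager' is not a VP under these rules.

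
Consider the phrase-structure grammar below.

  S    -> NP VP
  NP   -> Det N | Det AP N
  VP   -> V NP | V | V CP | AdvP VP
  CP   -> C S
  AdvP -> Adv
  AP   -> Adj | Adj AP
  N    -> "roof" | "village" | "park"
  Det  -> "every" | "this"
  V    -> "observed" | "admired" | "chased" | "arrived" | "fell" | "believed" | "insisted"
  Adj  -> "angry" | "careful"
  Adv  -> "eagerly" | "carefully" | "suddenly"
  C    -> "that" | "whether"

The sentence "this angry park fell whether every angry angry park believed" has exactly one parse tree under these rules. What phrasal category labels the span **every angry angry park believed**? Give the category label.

S

[S [NP [Det this] [AP [Adj angry]] [N park]] [VP [V fell] [CP [C whether] [S [NP [Det every] [AP [Adj angry] [AP [Adj angry]]] [N park]] [VP [V believed]]]]]]
The span 'every angry angry park believed' is the S node built by S → NP VP.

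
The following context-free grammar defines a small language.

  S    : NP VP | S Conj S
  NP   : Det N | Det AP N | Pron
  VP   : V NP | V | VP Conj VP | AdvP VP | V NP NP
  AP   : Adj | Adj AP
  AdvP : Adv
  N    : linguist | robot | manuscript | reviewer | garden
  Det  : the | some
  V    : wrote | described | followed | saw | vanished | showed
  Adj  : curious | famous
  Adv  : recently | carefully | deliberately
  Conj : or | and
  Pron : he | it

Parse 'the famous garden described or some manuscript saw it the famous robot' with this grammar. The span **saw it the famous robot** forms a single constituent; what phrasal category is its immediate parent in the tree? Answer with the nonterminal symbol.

S

[S [S [NP [Det the] [AP [Adj famous]] [N garden]] [VP [V described]]] [Conj or] [S [NP [Det some] [N manuscript]] [VP [V saw] [NP [Pron it]] [NP [Det the] [AP [Adj famous]] [N robot]]]]]
The span 'saw it the famous robot' is the VP node built by VP → V NP NP.
Its mother is the S built by S → NP VP.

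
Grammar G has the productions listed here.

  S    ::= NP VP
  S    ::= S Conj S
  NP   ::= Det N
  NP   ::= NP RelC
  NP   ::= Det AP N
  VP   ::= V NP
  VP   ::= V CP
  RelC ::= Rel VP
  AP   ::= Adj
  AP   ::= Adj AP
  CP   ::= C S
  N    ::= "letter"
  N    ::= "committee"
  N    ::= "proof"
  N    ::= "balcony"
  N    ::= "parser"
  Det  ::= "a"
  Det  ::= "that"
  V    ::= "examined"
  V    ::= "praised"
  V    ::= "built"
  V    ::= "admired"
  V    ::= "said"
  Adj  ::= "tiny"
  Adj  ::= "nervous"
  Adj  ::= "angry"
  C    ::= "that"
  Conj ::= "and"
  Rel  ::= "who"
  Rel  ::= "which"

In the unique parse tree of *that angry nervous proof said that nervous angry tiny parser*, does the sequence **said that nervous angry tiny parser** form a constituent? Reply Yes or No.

[S [NP [Det that] [AP [Adj angry] [AP [Adj nervous]]] [N proof]] [VP [V said] [NP [Det that] [AP [Adj nervous] [AP [Adj angry] [AP [Adj tiny]]]] [N parser]]]]
The words 'said that nervous angry tiny parser' are exhaustively dominated by a single VP node (built by VP → V NP), so they form a constituent.

Yes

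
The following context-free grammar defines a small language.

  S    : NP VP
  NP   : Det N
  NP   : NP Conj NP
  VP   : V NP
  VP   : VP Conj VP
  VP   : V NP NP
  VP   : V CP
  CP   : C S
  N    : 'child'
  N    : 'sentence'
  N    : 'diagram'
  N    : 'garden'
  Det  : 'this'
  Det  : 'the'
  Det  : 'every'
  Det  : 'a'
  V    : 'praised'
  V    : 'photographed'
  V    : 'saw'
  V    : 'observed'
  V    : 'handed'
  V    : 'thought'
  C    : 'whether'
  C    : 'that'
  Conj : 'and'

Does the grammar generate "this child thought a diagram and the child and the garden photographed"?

For S → NP VP, the only prefix that parses as NP is 'this child', but the remainder 'thought a diagram and the child and the garden photographed' is not a VP under these rules.

Ungrammatical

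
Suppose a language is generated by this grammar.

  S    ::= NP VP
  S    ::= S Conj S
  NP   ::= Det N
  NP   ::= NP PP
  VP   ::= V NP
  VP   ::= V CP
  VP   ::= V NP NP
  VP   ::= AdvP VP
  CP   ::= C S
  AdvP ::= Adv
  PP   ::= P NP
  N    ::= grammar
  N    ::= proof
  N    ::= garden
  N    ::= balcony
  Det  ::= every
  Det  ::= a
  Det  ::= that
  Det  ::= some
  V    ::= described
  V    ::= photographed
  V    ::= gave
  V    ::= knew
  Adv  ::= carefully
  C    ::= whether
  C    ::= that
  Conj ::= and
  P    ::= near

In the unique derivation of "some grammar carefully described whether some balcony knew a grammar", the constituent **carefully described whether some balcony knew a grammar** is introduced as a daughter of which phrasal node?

S

[S [NP [Det some] [N grammar]] [VP [AdvP [Adv carefully]] [VP [V described] [CP [C whether] [S [NP [Det some] [N balcony]] [VP [V knew] [NP [Det a] [N grammar]]]]]]]]
The span 'carefully described whether some balcony knew a grammar' is the VP node built by VP → AdvP VP.
Its mother is the S built by S → NP VP.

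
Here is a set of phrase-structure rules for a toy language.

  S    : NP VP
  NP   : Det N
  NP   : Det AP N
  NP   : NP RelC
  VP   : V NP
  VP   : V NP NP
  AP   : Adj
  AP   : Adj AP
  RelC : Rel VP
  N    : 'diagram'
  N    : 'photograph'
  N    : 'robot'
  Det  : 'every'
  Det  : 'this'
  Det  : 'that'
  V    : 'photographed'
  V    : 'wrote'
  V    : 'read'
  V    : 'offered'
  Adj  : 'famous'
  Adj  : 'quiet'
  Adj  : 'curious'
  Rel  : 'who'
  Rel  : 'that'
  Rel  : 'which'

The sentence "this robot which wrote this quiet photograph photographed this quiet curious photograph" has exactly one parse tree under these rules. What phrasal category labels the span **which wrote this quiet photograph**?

S
  NP
    NP
      Det: this
      N: robot
    RelC
      Rel: which
      VP
        V: wrote
        NP
          Det: this
          AP
            Adj: quiet
          N: photograph
  VP
    V: photographed
    NP
      Det: this
      AP
        Adj: quiet
        AP
          Adj: curious
      N: photograph
The span 'which wrote this quiet photograph' is the RelC node built by RelC → Rel VP.

RelC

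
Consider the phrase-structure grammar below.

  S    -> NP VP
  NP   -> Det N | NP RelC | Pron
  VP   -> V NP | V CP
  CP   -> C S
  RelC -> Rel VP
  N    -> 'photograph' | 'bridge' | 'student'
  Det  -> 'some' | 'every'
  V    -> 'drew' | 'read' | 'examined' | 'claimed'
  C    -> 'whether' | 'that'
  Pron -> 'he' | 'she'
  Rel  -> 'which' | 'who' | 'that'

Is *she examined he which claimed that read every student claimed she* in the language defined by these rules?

For S → NP VP, the only prefix that parses as NP is 'she', but the remainder 'examined he which claimed that read every student claimed she' is not a VP under these rules.

Ungrammatical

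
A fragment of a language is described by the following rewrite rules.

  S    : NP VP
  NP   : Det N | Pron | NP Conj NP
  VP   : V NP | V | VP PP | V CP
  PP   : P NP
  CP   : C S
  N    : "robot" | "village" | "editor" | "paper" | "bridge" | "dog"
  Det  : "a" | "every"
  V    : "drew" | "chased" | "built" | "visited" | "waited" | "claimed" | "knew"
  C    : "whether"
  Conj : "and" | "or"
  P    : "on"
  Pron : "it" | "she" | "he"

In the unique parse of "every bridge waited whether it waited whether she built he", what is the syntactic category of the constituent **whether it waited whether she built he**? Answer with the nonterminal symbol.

CP

[S [NP [Det every] [N bridge]] [VP [V waited] [CP [C whether] [S [NP [Pron it]] [VP [V waited] [CP [C whether] [S [NP [Pron she]] [VP [V built] [NP [Pron he]]]]]]]]]]
The span 'whether it waited whether she built he' is the CP node built by CP → C S.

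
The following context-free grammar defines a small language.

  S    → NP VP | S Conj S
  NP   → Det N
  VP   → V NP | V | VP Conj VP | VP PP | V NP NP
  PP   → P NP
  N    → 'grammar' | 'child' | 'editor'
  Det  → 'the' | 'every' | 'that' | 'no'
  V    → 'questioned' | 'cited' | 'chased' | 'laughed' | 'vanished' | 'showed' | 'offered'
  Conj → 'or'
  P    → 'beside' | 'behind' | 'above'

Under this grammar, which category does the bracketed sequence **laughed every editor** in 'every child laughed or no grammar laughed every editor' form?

VP

[S [S [NP [Det every] [N child]] [VP [V laughed]]] [Conj or] [S [NP [Det no] [N grammar]] [VP [V laughed] [NP [Det every] [N editor]]]]]
The span 'laughed every editor' is the VP node built by VP → V NP.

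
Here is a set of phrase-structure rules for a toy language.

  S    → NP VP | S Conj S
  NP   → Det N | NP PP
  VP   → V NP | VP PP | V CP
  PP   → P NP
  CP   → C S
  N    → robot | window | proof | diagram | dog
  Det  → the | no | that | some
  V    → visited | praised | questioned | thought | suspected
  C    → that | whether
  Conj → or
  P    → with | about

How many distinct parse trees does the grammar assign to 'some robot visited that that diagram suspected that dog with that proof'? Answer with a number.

3

Two of the 3 distinct bracketings:
[S [NP [Det some] [N robot]] [VP [VP [V visited] [CP [C that] [S [NP [Det that] [N diagram]] [VP [V suspected] [NP [Det that] [N dog]]]]]] [PP [P with] [NP [Det that] [N proof]]]]]
[S [NP [Det some] [N robot]] [VP [V visited] [CP [C that] [S [NP [Det that] [N diagram]] [VP [V suspected] [NP [NP [Det that] [N dog]] [PP [P with] [NP [Det that] [N proof]]]]]]]]]
The difference turns on whether NP → NP PP is used at the relevant span, versus an alternative expansion of NP.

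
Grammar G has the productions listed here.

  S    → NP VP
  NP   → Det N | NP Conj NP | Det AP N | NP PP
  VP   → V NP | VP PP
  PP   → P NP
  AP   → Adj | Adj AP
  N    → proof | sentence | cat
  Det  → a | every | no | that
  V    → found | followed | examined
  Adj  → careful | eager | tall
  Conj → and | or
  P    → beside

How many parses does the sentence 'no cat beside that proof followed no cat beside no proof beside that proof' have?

Two of the 5 distinct bracketings:
[S [NP [NP [Det no] [N cat]] [PP [P beside] [NP [Det that] [N proof]]]] [VP [V followed] [NP [NP [Det no] [N cat]] [PP [P beside] [NP [NP [Det no] [N proof]] [PP [P beside] [NP [Det that] [N proof]]]]]]]]
[S [NP [NP [Det no] [N cat]] [PP [P beside] [NP [Det that] [N proof]]]] [VP [V followed] [NP [NP [NP [Det no] [N cat]] [PP [P beside] [NP [Det no] [N proof]]]] [PP [P beside] [NP [Det that] [N proof]]]]]]
The trees differ in how a recursive rule is bracketed over the same span.

5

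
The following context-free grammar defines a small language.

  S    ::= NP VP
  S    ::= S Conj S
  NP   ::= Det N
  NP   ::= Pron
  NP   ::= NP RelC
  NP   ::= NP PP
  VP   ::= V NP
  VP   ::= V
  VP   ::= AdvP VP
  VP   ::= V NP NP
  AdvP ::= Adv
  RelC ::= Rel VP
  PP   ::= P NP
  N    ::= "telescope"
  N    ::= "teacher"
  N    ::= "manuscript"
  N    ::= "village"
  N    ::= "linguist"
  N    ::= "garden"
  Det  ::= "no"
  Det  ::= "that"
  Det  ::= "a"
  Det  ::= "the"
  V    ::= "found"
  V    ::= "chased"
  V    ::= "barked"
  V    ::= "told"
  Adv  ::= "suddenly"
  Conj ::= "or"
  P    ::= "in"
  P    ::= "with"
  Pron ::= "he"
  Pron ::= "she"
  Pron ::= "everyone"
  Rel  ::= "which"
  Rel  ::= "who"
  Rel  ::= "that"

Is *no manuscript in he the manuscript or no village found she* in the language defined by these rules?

For S → NP VP, every NP-prefix leaves a non-VP remainder: after 'no manuscript' the remainder is not a VP; after 'no manuscript in he' the remainder is not a VP. The alternative S rule S → S Conj S likewise has no satisfying split.

Ungrammatical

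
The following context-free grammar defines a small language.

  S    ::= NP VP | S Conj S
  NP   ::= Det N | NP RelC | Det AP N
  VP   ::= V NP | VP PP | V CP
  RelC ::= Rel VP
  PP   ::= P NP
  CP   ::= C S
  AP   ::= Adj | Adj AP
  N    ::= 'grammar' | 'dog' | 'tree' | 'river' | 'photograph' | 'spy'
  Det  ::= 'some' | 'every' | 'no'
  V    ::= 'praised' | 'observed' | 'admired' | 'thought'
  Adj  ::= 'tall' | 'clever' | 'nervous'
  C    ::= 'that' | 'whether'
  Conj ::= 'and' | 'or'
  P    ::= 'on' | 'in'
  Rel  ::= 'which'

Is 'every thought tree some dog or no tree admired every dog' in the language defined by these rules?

Ungrammatical

A Det word can never sit immediately before a V word in any string this grammar generates, so the substring 'every thought' rules out a derivation.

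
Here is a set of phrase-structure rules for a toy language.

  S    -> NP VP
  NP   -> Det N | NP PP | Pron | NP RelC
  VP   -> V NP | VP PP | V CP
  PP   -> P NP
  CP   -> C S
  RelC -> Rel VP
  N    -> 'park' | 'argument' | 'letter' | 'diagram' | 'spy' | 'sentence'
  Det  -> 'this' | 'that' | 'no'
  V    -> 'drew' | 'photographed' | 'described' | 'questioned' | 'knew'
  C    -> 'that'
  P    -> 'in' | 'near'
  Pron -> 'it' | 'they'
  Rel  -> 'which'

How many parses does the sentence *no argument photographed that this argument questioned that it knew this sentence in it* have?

4

Two of the 4 distinct bracketings:
[S [NP [Det no] [N argument]] [VP [VP [V photographed] [CP [C that] [S [NP [Det this] [N argument]] [VP [V questioned] [CP [C that] [S [NP [Pron it]] [VP [V knew] [NP [Det this] [N sentence]]]]]]]]] [PP [P in] [NP [Pron it]]]]]
[S [NP [Det no] [N argument]] [VP [V photographed] [CP [C that] [S [NP [Det this] [N argument]] [VP [VP [V questioned] [CP [C that] [S [NP [Pron it]] [VP [V knew] [NP [Det this] [N sentence]]]]]] [PP [P in] [NP [Pron it]]]]]]]]
The trees differ in how a recursive rule is bracketed over the same span.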